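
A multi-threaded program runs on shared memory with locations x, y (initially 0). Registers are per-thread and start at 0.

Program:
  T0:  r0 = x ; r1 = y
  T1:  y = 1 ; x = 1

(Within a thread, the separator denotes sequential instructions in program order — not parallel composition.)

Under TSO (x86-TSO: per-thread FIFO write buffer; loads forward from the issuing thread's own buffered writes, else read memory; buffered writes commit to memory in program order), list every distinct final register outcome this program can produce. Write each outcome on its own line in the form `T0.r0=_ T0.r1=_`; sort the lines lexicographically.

outcome vector order: (T0.r0,T0.r1)
|TSO outcomes| = 3

T0.r0=0 T0.r1=0
T0.r0=0 T0.r1=1
T0.r0=1 T0.r1=1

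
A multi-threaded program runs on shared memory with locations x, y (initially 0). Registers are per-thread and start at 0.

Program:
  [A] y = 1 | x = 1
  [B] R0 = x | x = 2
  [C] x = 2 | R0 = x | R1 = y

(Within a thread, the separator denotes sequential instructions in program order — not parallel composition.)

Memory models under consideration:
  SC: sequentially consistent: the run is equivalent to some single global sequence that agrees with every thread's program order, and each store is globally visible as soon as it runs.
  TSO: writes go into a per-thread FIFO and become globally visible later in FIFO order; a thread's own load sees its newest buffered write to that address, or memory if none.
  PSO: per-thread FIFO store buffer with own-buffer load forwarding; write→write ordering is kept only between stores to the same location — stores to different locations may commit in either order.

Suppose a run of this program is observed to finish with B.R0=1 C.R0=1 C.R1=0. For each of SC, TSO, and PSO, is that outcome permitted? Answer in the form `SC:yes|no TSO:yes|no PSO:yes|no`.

SC:no TSO:no PSO:yes

outcome vector order: (B.R0,C.R0,C.R1)
SC: 9 outcomes — {(0,1,1), (0,2,0), (0,2,1), (1,1,1), (1,2,0), (1,2,1), (2,1,1), (2,2,0), (2,2,1)}
TSO: 9 outcomes — {(0,1,1), (0,2,0), (0,2,1), (1,1,1), (1,2,0), (1,2,1), (2,1,1), (2,2,0), (2,2,1)}
PSO: 12 outcomes — {(0,1,0), (0,1,1), (0,2,0), (0,2,1), (1,1,0), (1,1,1), (1,2,0), (1,2,1), (2,1,0), (2,1,1), (2,2,0), (2,2,1)}
target (1,1,0) ∈ {PSO}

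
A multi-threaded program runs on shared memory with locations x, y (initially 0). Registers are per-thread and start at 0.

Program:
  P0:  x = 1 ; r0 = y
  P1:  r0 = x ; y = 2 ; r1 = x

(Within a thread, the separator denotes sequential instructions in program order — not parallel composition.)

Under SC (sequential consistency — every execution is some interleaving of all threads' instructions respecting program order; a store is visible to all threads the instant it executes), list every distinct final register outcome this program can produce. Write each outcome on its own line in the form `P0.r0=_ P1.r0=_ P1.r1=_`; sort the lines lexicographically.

P0.r0=0 P1.r0=0 P1.r1=1
P0.r0=0 P1.r0=1 P1.r1=1
P0.r0=2 P1.r0=0 P1.r1=0
P0.r0=2 P1.r0=0 P1.r1=1
P0.r0=2 P1.r0=1 P1.r1=1

outcome vector order: (P0.r0,P1.r0,P1.r1)
|SC outcomes| = 5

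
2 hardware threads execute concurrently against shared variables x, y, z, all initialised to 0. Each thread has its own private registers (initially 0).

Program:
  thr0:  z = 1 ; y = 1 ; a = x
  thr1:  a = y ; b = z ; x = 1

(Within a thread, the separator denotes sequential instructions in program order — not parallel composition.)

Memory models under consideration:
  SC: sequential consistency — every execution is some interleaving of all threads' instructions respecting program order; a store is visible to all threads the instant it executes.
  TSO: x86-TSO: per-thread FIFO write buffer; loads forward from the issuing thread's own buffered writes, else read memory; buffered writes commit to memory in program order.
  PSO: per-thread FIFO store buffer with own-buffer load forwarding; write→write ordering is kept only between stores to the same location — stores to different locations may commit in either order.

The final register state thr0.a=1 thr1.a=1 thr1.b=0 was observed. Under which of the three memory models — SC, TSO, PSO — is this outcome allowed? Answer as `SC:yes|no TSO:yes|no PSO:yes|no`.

SC:no TSO:no PSO:yes

outcome vector order: (thr0.a,thr1.a,thr1.b)
[SC] allowed = {(0,0,0), (0,0,1), (0,1,1), (1,0,0), (1,0,1), (1,1,1)}
[TSO] allowed = {(0,0,0), (0,0,1), (0,1,1), (1,0,0), (1,0,1), (1,1,1)}
[PSO] allowed = {(0,0,0), (0,0,1), (0,1,0), (0,1,1), (1,0,0), (1,0,1), (1,1,0), (1,1,1)}
target (1,1,0) ∈ {PSO}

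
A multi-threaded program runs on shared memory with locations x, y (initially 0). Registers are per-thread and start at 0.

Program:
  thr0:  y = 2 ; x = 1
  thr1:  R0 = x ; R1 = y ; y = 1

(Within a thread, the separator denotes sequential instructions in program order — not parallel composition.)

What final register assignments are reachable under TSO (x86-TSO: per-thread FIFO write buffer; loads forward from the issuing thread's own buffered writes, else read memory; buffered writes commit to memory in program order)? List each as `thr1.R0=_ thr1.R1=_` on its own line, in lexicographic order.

outcome vector order: (thr1.R0,thr1.R1)
|TSO outcomes| = 3

thr1.R0=0 thr1.R1=0
thr1.R0=0 thr1.R1=2
thr1.R0=1 thr1.R1=2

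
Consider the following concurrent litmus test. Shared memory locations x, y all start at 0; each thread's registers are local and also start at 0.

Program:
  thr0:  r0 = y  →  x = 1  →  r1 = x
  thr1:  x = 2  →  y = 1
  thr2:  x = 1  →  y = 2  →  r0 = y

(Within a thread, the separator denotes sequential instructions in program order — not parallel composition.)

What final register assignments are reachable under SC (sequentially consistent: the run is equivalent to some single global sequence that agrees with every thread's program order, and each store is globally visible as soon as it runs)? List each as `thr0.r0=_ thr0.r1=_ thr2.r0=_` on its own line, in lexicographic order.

thr0.r0=0 thr0.r1=1 thr2.r0=1
thr0.r0=0 thr0.r1=1 thr2.r0=2
thr0.r0=0 thr0.r1=2 thr2.r0=1
thr0.r0=0 thr0.r1=2 thr2.r0=2
thr0.r0=1 thr0.r1=1 thr2.r0=1
thr0.r0=1 thr0.r1=1 thr2.r0=2
thr0.r0=2 thr0.r1=1 thr2.r0=1
thr0.r0=2 thr0.r1=1 thr2.r0=2
thr0.r0=2 thr0.r1=2 thr2.r0=1
thr0.r0=2 thr0.r1=2 thr2.r0=2

outcome vector order: (thr0.r0,thr0.r1,thr2.r0)
|SC outcomes| = 10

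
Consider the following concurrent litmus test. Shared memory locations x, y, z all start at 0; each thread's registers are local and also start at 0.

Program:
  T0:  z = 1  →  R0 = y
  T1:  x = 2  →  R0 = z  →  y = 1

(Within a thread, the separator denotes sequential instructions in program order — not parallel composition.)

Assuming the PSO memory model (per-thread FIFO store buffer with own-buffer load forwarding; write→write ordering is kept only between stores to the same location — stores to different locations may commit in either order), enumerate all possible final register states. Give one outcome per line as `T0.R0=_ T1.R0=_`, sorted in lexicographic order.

T0.R0=0 T1.R0=0
T0.R0=0 T1.R0=1
T0.R0=1 T1.R0=0
T0.R0=1 T1.R0=1

outcome vector order: (T0.R0,T1.R0)
|PSO outcomes| = 4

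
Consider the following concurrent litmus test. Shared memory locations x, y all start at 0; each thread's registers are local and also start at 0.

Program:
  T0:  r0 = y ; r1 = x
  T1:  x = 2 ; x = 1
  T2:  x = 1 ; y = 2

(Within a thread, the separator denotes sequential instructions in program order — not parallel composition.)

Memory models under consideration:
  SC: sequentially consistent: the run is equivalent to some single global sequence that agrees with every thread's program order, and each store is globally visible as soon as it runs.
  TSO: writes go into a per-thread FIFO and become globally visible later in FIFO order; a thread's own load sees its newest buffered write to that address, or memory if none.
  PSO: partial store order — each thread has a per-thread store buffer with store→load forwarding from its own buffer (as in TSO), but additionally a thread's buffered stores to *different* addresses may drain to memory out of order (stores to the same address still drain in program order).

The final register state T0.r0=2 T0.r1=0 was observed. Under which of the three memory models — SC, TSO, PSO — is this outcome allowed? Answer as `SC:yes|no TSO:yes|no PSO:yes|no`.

SC:no TSO:no PSO:yes

outcome vector order: (T0.r0,T0.r1)
SC (5): <0 0> <0 1> <0 2> <2 1> <2 2>
TSO (5): <0 0> <0 1> <0 2> <2 1> <2 2>
PSO (6): <0 0> <0 1> <0 2> <2 0> <2 1> <2 2>
target <2 0> ∈ {PSO}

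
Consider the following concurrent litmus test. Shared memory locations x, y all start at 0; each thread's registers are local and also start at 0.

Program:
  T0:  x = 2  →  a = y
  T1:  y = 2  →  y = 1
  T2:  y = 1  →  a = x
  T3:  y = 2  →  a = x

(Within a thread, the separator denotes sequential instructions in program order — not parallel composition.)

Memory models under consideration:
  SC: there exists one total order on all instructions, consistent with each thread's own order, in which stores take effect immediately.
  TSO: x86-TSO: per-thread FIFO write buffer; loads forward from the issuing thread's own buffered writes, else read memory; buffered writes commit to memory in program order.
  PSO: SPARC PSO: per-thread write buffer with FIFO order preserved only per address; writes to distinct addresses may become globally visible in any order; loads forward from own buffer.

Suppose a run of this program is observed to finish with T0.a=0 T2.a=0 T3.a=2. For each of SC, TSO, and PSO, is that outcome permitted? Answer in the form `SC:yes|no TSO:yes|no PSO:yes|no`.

outcome vector order: (T0.a,T2.a,T3.a)
SC: 9 outcomes — {022 100 102 120 122 200 202 220 222}
TSO: 12 outcomes — {000 002 020 022 100 102 120 122 200 202 220 222}
PSO: 12 outcomes — {000 002 020 022 100 102 120 122 200 202 220 222}
target 002 ∈ {TSO,PSO}

SC:no TSO:yes PSO:yes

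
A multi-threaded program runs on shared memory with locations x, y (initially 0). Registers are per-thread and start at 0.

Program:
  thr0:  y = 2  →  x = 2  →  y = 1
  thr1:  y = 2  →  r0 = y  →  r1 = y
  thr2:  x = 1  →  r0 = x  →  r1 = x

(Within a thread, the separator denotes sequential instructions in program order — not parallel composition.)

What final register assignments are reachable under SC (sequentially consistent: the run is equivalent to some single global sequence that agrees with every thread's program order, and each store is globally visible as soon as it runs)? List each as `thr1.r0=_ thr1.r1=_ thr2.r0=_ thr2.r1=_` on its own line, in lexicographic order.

outcome vector order: (thr1.r0,thr1.r1,thr2.r0,thr2.r1)
|SC outcomes| = 9

thr1.r0=1 thr1.r1=1 thr2.r0=1 thr2.r1=1
thr1.r0=1 thr1.r1=1 thr2.r0=1 thr2.r1=2
thr1.r0=1 thr1.r1=1 thr2.r0=2 thr2.r1=2
thr1.r0=2 thr1.r1=1 thr2.r0=1 thr2.r1=1
thr1.r0=2 thr1.r1=1 thr2.r0=1 thr2.r1=2
thr1.r0=2 thr1.r1=1 thr2.r0=2 thr2.r1=2
thr1.r0=2 thr1.r1=2 thr2.r0=1 thr2.r1=1
thr1.r0=2 thr1.r1=2 thr2.r0=1 thr2.r1=2
thr1.r0=2 thr1.r1=2 thr2.r0=2 thr2.r1=2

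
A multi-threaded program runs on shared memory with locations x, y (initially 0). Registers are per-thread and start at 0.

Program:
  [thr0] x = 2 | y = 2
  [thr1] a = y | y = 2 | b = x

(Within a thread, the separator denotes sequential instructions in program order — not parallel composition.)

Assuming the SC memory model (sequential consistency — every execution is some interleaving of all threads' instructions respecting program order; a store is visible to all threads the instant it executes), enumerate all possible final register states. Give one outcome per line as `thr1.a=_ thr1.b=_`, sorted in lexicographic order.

outcome vector order: (thr1.a,thr1.b)
|SC outcomes| = 3

thr1.a=0 thr1.b=0
thr1.a=0 thr1.b=2
thr1.a=2 thr1.b=2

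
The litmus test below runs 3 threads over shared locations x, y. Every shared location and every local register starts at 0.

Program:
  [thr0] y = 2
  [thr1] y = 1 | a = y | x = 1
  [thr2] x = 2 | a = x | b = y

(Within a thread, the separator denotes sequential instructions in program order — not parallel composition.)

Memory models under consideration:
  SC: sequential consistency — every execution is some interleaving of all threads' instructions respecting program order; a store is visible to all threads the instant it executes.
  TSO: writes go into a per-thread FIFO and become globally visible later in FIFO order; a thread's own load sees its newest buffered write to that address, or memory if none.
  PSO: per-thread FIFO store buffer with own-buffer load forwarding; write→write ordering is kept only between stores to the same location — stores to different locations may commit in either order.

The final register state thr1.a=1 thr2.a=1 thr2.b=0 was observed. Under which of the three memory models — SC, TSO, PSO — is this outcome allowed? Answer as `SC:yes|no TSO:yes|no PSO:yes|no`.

SC:no TSO:no PSO:yes

outcome vector order: (thr1.a,thr2.a,thr2.b)
SC (9): <1 1 1>; <1 1 2>; <1 2 0>; <1 2 1>; <1 2 2>; <2 1 2>; <2 2 0>; <2 2 1>; <2 2 2>
TSO (9): <1 1 1>; <1 1 2>; <1 2 0>; <1 2 1>; <1 2 2>; <2 1 2>; <2 2 0>; <2 2 1>; <2 2 2>
PSO (10): <1 1 0>; <1 1 1>; <1 1 2>; <1 2 0>; <1 2 1>; <1 2 2>; <2 1 2>; <2 2 0>; <2 2 1>; <2 2 2>
target <1 1 0> ∈ {PSO}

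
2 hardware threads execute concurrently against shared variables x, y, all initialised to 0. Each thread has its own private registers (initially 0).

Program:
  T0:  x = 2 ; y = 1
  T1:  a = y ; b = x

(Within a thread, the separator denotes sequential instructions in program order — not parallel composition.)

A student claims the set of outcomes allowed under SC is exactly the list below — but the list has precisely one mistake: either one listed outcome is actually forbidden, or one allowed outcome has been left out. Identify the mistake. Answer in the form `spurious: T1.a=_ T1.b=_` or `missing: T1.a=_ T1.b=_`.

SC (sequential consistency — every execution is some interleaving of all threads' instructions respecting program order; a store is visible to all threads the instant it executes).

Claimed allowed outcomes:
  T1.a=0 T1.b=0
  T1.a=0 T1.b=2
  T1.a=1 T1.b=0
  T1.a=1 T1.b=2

outcome vector order: (T1.a,T1.b)
[SC] allowed = {<0 0> <0 2> <1 2>}
claimed∖SC = {<1 0>}

spurious: T1.a=1 T1.b=0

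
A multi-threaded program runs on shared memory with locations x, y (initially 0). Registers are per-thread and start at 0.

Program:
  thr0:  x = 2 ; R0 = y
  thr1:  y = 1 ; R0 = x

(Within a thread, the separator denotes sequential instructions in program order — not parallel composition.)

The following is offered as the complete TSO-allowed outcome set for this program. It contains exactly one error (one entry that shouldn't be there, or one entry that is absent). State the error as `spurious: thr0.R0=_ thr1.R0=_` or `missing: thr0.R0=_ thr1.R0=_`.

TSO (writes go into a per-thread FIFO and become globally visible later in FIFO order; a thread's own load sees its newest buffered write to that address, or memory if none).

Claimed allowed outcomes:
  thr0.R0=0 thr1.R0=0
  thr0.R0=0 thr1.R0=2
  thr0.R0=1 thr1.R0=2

missing: thr0.R0=1 thr1.R0=0

outcome vector order: (thr0.R0,thr1.R0)
TSO: 4 outcomes — {00 02 10 12}
TSO∖claimed = {10}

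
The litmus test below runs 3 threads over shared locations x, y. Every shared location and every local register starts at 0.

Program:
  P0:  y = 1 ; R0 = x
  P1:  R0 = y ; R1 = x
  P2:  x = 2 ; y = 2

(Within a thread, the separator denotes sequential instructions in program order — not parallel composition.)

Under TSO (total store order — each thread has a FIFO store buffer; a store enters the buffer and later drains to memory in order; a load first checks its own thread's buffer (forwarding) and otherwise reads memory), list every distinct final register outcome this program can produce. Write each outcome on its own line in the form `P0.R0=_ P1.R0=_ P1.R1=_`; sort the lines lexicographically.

outcome vector order: (P0.R0,P1.R0,P1.R1)
|TSO outcomes| = 10

P0.R0=0 P1.R0=0 P1.R1=0
P0.R0=0 P1.R0=0 P1.R1=2
P0.R0=0 P1.R0=1 P1.R1=0
P0.R0=0 P1.R0=1 P1.R1=2
P0.R0=0 P1.R0=2 P1.R1=2
P0.R0=2 P1.R0=0 P1.R1=0
P0.R0=2 P1.R0=0 P1.R1=2
P0.R0=2 P1.R0=1 P1.R1=0
P0.R0=2 P1.R0=1 P1.R1=2
P0.R0=2 P1.R0=2 P1.R1=2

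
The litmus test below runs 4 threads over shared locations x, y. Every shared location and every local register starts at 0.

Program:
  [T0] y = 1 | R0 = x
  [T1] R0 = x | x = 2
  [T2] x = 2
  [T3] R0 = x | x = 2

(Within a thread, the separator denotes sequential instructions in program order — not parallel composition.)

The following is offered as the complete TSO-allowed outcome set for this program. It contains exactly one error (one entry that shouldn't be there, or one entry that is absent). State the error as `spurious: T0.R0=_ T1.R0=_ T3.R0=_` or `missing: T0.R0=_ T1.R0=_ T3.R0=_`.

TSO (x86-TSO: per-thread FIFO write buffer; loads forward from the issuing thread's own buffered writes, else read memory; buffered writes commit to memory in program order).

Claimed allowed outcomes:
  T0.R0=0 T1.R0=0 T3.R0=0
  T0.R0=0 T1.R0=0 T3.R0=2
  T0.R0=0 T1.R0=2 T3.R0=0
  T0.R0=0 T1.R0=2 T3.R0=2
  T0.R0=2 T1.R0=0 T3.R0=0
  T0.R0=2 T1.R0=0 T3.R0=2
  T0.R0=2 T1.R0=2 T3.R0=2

outcome vector order: (T0.R0,T1.R0,T3.R0)
under TSO → 000, 002, 020, 022, 200, 202, 220, 222
TSO∖claimed = {220}

missing: T0.R0=2 T1.R0=2 T3.R0=0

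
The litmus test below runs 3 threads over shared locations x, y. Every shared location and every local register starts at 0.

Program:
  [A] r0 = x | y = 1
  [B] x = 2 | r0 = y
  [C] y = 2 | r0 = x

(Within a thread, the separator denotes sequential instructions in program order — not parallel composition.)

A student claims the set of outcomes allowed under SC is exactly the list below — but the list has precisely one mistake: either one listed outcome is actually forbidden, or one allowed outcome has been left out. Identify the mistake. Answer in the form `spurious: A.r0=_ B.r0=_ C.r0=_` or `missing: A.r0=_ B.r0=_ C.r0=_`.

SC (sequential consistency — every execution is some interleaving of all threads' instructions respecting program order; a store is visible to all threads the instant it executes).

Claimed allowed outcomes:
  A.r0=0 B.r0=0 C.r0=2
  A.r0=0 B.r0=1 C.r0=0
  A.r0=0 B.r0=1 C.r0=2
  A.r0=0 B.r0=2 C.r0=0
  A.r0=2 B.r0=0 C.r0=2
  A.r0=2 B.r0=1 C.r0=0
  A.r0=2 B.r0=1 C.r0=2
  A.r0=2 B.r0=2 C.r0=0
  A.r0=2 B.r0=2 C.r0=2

missing: A.r0=0 B.r0=2 C.r0=2

outcome vector order: (A.r0,B.r0,C.r0)
SC (10): 0/0/2; 0/1/0; 0/1/2; 0/2/0; 0/2/2; 2/0/2; 2/1/0; 2/1/2; 2/2/0; 2/2/2
SC∖claimed = {0/2/2}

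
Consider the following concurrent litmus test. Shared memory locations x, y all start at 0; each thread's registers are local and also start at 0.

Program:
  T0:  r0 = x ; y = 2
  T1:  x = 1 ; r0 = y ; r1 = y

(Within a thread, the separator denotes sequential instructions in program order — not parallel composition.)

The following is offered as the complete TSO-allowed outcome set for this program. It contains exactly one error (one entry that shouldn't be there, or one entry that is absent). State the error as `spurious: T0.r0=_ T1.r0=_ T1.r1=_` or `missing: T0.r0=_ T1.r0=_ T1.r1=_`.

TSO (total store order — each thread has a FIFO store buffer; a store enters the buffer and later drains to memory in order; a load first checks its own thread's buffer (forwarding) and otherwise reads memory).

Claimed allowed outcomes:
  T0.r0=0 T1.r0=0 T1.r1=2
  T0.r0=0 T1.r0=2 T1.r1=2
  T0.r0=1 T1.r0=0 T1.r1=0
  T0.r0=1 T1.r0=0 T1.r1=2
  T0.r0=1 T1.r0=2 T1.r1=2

missing: T0.r0=0 T1.r0=0 T1.r1=0

outcome vector order: (T0.r0,T1.r0,T1.r1)
under TSO → (0,0,0), (0,0,2), (0,2,2), (1,0,0), (1,0,2), (1,2,2)
TSO∖claimed = {(0,0,0)}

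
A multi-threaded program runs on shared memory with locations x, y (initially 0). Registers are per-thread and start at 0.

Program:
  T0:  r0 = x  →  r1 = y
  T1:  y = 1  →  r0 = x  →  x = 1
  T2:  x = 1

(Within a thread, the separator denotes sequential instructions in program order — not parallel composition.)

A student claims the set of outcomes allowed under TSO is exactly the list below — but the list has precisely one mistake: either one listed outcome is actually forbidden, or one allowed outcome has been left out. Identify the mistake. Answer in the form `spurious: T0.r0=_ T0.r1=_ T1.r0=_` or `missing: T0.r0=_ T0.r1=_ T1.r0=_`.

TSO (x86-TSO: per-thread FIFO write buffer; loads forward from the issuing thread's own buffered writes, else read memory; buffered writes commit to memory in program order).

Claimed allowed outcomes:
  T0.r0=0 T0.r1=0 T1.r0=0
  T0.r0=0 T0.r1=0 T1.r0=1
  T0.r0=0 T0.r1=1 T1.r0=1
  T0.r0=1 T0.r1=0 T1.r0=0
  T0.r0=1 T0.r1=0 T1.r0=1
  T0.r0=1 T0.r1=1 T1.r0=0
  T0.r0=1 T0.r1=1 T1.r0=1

missing: T0.r0=0 T0.r1=1 T1.r0=0

outcome vector order: (T0.r0,T0.r1,T1.r0)
TSO: 8 outcomes — {(0,0,0), (0,0,1), (0,1,0), (0,1,1), (1,0,0), (1,0,1), (1,1,0), (1,1,1)}
TSO∖claimed = {(0,1,0)}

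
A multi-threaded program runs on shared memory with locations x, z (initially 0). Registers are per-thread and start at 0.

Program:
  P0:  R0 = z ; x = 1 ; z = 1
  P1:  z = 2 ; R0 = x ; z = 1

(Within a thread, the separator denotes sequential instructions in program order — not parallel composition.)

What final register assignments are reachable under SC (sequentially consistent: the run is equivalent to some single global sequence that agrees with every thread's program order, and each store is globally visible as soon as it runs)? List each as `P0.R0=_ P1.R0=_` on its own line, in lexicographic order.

outcome vector order: (P0.R0,P1.R0)
|SC outcomes| = 5

P0.R0=0 P1.R0=0
P0.R0=0 P1.R0=1
P0.R0=1 P1.R0=0
P0.R0=2 P1.R0=0
P0.R0=2 P1.R0=1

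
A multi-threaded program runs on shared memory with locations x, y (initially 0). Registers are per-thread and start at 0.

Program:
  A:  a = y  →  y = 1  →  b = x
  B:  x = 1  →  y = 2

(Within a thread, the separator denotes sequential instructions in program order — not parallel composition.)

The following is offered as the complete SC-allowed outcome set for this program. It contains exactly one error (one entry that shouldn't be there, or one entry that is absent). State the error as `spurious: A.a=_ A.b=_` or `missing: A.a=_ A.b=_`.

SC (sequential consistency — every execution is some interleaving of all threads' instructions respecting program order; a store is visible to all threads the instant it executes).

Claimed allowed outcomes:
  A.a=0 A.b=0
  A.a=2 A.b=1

outcome vector order: (A.a,A.b)
SC: 3 outcomes — {(0,0), (0,1), (2,1)}
SC∖claimed = {(0,1)}

missing: A.a=0 A.b=1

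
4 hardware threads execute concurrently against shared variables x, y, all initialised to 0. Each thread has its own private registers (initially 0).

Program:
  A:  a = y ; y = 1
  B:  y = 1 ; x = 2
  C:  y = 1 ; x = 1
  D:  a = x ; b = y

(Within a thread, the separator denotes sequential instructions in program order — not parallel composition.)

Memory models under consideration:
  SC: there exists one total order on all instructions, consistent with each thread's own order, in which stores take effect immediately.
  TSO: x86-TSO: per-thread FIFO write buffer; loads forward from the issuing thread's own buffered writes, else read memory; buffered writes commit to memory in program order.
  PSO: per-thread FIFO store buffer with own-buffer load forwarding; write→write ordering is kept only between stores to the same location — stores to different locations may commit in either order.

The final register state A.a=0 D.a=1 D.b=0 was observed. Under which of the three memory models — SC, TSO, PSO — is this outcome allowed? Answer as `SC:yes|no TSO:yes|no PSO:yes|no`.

outcome vector order: (A.a,D.a,D.b)
under SC → 000; 001; 011; 021; 100; 101; 111; 121
under TSO → 000; 001; 011; 021; 100; 101; 111; 121
under PSO → 000; 001; 010; 011; 020; 021; 100; 101; 110; 111; 120; 121
target 010 ∈ {PSO}

SC:no TSO:no PSO:yes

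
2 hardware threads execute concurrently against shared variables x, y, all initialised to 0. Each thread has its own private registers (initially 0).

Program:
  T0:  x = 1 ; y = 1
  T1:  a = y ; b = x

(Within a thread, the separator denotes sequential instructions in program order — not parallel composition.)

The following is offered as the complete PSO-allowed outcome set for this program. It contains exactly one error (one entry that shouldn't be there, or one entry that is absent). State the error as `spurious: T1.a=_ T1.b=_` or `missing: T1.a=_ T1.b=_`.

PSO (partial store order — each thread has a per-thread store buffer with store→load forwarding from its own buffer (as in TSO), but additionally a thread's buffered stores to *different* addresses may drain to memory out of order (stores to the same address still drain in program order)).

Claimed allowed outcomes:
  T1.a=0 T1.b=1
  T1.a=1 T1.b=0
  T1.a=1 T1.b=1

missing: T1.a=0 T1.b=0

outcome vector order: (T1.a,T1.b)
[PSO] allowed = {(0,0); (0,1); (1,0); (1,1)}
PSO∖claimed = {(0,0)}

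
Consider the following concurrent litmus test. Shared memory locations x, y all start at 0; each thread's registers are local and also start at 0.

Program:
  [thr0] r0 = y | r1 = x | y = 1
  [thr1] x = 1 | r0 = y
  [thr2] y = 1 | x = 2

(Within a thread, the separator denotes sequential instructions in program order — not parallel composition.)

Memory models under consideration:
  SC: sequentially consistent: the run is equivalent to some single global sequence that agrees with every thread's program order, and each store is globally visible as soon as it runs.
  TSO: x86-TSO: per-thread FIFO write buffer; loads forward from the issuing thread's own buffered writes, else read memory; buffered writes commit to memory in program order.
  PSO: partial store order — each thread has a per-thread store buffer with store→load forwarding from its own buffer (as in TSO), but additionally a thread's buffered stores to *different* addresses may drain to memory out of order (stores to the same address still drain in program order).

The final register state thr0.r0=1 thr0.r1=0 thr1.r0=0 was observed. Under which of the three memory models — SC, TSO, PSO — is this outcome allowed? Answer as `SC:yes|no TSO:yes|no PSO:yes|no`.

outcome vector order: (thr0.r0,thr0.r1,thr1.r0)
under SC → 000; 001; 010; 011; 020; 021; 101; 110; 111; 120; 121
under TSO → 000; 001; 010; 011; 020; 021; 100; 101; 110; 111; 120; 121
under PSO → 000; 001; 010; 011; 020; 021; 100; 101; 110; 111; 120; 121
target 100 ∈ {TSO,PSO}

SC:no TSO:yes PSO:yes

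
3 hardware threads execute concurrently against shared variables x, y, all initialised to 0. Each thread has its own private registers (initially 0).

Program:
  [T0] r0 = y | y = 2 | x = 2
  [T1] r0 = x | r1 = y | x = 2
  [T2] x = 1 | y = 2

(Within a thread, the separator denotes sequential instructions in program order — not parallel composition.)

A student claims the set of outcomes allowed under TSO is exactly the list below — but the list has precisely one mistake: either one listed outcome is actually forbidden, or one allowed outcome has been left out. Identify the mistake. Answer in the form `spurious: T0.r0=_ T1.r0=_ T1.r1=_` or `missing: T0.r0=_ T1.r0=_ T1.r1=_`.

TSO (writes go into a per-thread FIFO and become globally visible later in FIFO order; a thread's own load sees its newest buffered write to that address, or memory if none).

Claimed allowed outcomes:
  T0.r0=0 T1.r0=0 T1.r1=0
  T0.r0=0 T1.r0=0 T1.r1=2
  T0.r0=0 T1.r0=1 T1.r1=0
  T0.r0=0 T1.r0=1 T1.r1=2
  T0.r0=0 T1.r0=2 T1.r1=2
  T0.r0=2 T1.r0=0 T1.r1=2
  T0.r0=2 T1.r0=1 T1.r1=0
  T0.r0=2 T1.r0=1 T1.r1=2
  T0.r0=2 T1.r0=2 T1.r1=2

outcome vector order: (T0.r0,T1.r0,T1.r1)
TSO (10): (0,0,0); (0,0,2); (0,1,0); (0,1,2); (0,2,2); (2,0,0); (2,0,2); (2,1,0); (2,1,2); (2,2,2)
TSO∖claimed = {(2,0,0)}

missing: T0.r0=2 T1.r0=0 T1.r1=0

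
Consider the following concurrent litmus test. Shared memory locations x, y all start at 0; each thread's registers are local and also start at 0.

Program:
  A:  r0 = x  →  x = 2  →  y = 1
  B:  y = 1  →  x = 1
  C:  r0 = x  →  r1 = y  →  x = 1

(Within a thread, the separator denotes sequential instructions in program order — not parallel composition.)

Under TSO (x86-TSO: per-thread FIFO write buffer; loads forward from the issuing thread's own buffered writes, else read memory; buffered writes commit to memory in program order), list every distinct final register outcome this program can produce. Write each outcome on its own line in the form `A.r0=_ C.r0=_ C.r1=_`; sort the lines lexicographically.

outcome vector order: (A.r0,C.r0,C.r1)
|TSO outcomes| = 9

A.r0=0 C.r0=0 C.r1=0
A.r0=0 C.r0=0 C.r1=1
A.r0=0 C.r0=1 C.r1=1
A.r0=0 C.r0=2 C.r1=0
A.r0=0 C.r0=2 C.r1=1
A.r0=1 C.r0=0 C.r1=0
A.r0=1 C.r0=0 C.r1=1
A.r0=1 C.r0=1 C.r1=1
A.r0=1 C.r0=2 C.r1=1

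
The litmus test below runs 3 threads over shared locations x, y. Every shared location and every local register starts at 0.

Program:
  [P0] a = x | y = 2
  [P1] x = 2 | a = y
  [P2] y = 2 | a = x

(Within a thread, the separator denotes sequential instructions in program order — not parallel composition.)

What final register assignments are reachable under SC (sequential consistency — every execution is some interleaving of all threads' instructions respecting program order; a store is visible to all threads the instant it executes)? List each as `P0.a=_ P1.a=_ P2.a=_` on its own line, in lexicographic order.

P0.a=0 P1.a=0 P2.a=2
P0.a=0 P1.a=2 P2.a=0
P0.a=0 P1.a=2 P2.a=2
P0.a=2 P1.a=0 P2.a=2
P0.a=2 P1.a=2 P2.a=0
P0.a=2 P1.a=2 P2.a=2

outcome vector order: (P0.a,P1.a,P2.a)
|SC outcomes| = 6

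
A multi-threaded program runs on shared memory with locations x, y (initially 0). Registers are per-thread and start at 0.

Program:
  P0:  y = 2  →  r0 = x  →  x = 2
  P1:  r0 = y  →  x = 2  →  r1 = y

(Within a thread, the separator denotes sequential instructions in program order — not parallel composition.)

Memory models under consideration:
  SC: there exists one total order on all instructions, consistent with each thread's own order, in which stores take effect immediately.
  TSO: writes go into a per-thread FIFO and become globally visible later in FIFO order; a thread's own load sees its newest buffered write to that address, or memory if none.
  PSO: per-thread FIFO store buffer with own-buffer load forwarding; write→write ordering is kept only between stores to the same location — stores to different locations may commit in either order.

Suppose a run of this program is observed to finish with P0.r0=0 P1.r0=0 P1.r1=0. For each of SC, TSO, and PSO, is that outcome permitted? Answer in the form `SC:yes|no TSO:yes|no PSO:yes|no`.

SC:no TSO:yes PSO:yes

outcome vector order: (P0.r0,P1.r0,P1.r1)
SC: 5 outcomes — {0/0/2 0/2/2 2/0/0 2/0/2 2/2/2}
TSO: 6 outcomes — {0/0/0 0/0/2 0/2/2 2/0/0 2/0/2 2/2/2}
PSO: 6 outcomes — {0/0/0 0/0/2 0/2/2 2/0/0 2/0/2 2/2/2}
target 0/0/0 ∈ {TSO,PSO}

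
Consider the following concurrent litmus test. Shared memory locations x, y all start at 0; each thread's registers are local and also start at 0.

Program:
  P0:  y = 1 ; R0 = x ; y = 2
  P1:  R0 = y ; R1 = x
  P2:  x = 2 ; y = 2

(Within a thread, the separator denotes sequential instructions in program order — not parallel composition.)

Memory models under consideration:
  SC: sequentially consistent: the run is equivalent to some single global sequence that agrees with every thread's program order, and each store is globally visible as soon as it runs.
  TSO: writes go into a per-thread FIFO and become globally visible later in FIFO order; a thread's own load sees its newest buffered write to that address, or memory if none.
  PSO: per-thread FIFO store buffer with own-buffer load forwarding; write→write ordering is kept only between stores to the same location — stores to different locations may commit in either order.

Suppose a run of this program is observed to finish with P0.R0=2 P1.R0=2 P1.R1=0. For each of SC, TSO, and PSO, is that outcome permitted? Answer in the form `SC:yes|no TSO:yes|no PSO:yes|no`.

outcome vector order: (P0.R0,P1.R0,P1.R1)
SC (11): 000 002 010 012 020 022 200 202 210 212 222
TSO (11): 000 002 010 012 020 022 200 202 210 212 222
PSO (12): 000 002 010 012 020 022 200 202 210 212 220 222
target 220 ∈ {PSO}

SC:no TSO:no PSO:yes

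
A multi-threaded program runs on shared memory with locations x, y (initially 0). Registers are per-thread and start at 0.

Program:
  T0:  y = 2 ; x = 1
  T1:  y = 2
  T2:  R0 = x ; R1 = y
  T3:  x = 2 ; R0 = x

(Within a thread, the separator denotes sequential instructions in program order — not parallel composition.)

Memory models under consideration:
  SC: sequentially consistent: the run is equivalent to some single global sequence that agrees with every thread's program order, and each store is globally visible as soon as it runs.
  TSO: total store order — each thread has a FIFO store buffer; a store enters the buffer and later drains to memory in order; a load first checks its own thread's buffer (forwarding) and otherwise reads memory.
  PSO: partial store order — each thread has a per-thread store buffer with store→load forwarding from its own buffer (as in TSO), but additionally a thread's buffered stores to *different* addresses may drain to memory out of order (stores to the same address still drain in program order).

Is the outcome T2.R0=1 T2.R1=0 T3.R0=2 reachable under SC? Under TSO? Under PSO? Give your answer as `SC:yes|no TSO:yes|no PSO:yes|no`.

SC:no TSO:no PSO:yes

outcome vector order: (T2.R0,T2.R1,T3.R0)
SC: 10 outcomes — {(0,0,1) (0,0,2) (0,2,1) (0,2,2) (1,2,1) (1,2,2) (2,0,1) (2,0,2) (2,2,1) (2,2,2)}
TSO: 10 outcomes — {(0,0,1) (0,0,2) (0,2,1) (0,2,2) (1,2,1) (1,2,2) (2,0,1) (2,0,2) (2,2,1) (2,2,2)}
PSO: 12 outcomes — {(0,0,1) (0,0,2) (0,2,1) (0,2,2) (1,0,1) (1,0,2) (1,2,1) (1,2,2) (2,0,1) (2,0,2) (2,2,1) (2,2,2)}
target (1,0,2) ∈ {PSO}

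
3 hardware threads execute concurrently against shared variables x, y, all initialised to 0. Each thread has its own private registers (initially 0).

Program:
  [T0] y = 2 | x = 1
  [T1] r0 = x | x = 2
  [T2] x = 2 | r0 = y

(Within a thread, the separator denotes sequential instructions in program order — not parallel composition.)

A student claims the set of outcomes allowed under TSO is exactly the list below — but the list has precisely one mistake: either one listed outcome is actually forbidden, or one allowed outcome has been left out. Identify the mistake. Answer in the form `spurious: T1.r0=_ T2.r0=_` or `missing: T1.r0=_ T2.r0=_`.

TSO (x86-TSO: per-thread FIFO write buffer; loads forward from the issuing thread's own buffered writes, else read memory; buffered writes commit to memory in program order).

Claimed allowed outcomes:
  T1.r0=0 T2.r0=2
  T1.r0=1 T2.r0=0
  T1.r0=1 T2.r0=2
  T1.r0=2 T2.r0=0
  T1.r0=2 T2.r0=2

missing: T1.r0=0 T2.r0=0

outcome vector order: (T1.r0,T2.r0)
TSO: 6 outcomes — {(0,0) (0,2) (1,0) (1,2) (2,0) (2,2)}
TSO∖claimed = {(0,0)}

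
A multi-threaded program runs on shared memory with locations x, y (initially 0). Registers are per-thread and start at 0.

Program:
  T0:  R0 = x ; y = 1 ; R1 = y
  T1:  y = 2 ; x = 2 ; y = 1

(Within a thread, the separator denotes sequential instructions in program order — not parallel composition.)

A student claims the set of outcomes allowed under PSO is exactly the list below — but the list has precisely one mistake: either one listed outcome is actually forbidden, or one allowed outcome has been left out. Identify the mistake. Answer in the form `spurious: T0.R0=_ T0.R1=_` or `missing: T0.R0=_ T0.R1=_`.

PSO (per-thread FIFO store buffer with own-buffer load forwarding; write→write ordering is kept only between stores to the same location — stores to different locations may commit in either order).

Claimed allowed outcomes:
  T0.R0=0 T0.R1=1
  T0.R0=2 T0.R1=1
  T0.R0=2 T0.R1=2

outcome vector order: (T0.R0,T0.R1)
[PSO] allowed = {<0 1>; <0 2>; <2 1>; <2 2>}
PSO∖claimed = {<0 2>}

missing: T0.R0=0 T0.R1=2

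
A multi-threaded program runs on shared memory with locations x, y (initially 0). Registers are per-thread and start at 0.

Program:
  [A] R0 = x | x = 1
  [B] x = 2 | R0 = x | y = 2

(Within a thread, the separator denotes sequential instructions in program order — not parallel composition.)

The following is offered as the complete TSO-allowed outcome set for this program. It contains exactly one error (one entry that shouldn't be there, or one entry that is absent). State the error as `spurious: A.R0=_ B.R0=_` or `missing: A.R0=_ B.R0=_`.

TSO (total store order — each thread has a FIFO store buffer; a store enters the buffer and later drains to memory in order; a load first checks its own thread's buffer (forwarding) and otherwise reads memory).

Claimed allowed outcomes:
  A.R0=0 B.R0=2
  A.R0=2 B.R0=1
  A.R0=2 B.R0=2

missing: A.R0=0 B.R0=1

outcome vector order: (A.R0,B.R0)
under TSO → (0,1) (0,2) (2,1) (2,2)
TSO∖claimed = {(0,1)}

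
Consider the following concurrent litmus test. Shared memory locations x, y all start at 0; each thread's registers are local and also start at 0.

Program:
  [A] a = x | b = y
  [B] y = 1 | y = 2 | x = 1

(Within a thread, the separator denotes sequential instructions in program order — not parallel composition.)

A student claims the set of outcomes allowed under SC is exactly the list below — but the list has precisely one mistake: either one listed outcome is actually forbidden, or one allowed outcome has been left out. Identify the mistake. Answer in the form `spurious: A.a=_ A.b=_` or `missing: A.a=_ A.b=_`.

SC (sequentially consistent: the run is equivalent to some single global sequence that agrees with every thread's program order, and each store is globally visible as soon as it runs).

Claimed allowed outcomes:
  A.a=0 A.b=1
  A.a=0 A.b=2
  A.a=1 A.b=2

missing: A.a=0 A.b=0

outcome vector order: (A.a,A.b)
under SC → 00; 01; 02; 12
SC∖claimed = {00}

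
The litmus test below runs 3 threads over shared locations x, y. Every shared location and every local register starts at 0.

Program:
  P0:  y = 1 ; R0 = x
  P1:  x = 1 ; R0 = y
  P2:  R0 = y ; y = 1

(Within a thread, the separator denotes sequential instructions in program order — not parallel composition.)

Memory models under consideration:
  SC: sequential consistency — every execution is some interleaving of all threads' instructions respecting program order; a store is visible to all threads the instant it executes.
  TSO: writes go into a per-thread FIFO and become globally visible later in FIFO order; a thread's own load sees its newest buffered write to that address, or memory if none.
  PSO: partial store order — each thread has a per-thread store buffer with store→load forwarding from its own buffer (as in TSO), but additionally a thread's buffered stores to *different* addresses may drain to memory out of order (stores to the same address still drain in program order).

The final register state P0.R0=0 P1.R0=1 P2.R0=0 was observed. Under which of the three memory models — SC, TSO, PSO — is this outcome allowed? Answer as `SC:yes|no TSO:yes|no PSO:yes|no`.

outcome vector order: (P0.R0,P1.R0,P2.R0)
under SC → <0 1 0>, <0 1 1>, <1 0 0>, <1 0 1>, <1 1 0>, <1 1 1>
under TSO → <0 0 0>, <0 0 1>, <0 1 0>, <0 1 1>, <1 0 0>, <1 0 1>, <1 1 0>, <1 1 1>
under PSO → <0 0 0>, <0 0 1>, <0 1 0>, <0 1 1>, <1 0 0>, <1 0 1>, <1 1 0>, <1 1 1>
target <0 1 0> ∈ {SC,TSO,PSO}

SC:yes TSO:yes PSO:yes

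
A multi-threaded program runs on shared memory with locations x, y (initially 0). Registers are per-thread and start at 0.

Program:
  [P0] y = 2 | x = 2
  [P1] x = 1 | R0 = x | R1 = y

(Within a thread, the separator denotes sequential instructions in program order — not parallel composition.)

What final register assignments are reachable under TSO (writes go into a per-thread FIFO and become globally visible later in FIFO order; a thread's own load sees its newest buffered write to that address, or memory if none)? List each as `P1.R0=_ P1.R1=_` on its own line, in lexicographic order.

P1.R0=1 P1.R1=0
P1.R0=1 P1.R1=2
P1.R0=2 P1.R1=2

outcome vector order: (P1.R0,P1.R1)
|TSO outcomes| = 3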